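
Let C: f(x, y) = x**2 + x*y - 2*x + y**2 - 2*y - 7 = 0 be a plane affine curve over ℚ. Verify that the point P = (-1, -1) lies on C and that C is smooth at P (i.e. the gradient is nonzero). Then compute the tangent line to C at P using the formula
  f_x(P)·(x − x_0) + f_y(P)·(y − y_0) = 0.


Tangent line at P: -5*x - 5*y - 10 = 0.

Step 1: f(-1, -1) = 0, so P lies on C.
Step 2: partial derivatives
  f_x(x, y) = 2*x + y - 2, f_y(x, y) = x + 2*y - 2.
  f_x(P) = -5, f_y(P) = -5 (gradient nonzero, so P is smooth).
Step 3: tangent line at P: -5·(x − -1) + -5·(y − -1) = 0.
Expanding: -5*x - 5*y - 10 = 0.


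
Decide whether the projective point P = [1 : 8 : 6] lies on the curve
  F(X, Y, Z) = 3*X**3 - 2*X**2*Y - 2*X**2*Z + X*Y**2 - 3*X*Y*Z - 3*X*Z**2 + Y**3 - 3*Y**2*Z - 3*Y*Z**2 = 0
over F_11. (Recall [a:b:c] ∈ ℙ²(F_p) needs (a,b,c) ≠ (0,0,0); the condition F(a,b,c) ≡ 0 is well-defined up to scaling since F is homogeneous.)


F(1,8,6) ≡ 10 (mod 11); P is NOT on the curve.

Evaluate F(1, 8, 6) term-by-term (mod 11).
  3*X**3 ↦ 3·1·1·1 = 3
  -2*X**2*Y ↦ -2·1·8·1 = -16
  -2*X**2*Z ↦ -2·1·1·6 = -12
  X*Y**2 ↦ 1·1·64·1 = 64
  -3*X*Y*Z ↦ -3·1·8·6 = -144
  -3*X*Z**2 ↦ -3·1·1·36 = -108
  Y**3 ↦ 1·1·512·1 = 512
  -3*Y**2*Z ↦ -3·1·64·6 = -1152
  -3*Y*Z**2 ↦ -3·1·8·36 = -864
Sum: F(1, 8, 6) = (3) + (-16) + (-12) + (64) + (-144) + (-108) + (512) + (-1152) + (-864) = -1717.
Reducing mod 11: -1717 ≡ 10 (mod 11).
Since F(a, b, c) ≡ 10 ≠ 0 (mod 11), P does NOT lie on the curve.


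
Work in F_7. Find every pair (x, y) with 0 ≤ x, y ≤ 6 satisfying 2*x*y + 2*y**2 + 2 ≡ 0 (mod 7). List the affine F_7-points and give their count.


Affine F_7-points: {(1, 2), (1, 4), (2, 6), (5, 1), (6, 3), (6, 5)}; count = 6.

For each of the 49 pairs (x, y) ∈ F_7², evaluate f(x, y) mod 7. Record the zeros.
  x = 0: [0↦2, 1↦4, 2↦3, 3↦6, 4↦6, 5↦3, 6↦4]  zeros at y ∈ ∅
  x = 1: [0↦2, 1↦6, 2↦0, 3↦5, 4↦0, 5↦6, 6↦2]  zeros at y ∈ {2, 4}
  x = 2: [0↦2, 1↦1, 2↦4, 3↦4, 4↦1, 5↦2, 6↦0]  zeros at y ∈ {6}
  x = 3: [0↦2, 1↦3, 2↦1, 3↦3, 4↦2, 5↦5, 6↦5]  zeros at y ∈ ∅
  x = 4: [0↦2, 1↦5, 2↦5, 3↦2, 4↦3, 5↦1, 6↦3]  zeros at y ∈ ∅
  x = 5: [0↦2, 1↦0, 2↦2, 3↦1, 4↦4, 5↦4, 6↦1]  zeros at y ∈ {1}
  x = 6: [0↦2, 1↦2, 2↦6, 3↦0, 4↦5, 5↦0, 6↦6]  zeros at y ∈ {3, 5}
Collecting zeros: affine points = {(1, 2), (1, 4), (2, 6), (5, 1), (6, 3), (6, 5)}.
Total count |C(F_7)_aff| = 6.


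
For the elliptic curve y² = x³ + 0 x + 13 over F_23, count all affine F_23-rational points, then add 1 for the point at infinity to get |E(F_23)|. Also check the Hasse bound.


Affine points = {(0, 6), (0, 17), (4, 10), (4, 13), (5, 0), (9, 11), (9, 12), (10, 1), (10, 22), (12, 4), (12, 19), (13, 5), (13, 18), (17, 2), (17, 21), (18, 7), (18, 16), (19, 8), (19, 15), (20, 3), (20, 20), (22, 9), (22, 14)}; affine count = 23; |E(F_23)| = 24.

Discriminant check: Δ ∝ 4a³ + 27b² = 4·0³ + 27·13² = 4·0 + 27·169 ≡ 9 (mod 23). Nonzero ⇒ E is nonsingular.
For each x ∈ F_23, compute rhs = x³ + 0·x + 13 mod 23, then count y ∈ F_23 with y² ≡ rhs.
  x = 0: rhs = 13, matching y values: 6, 17 (2 points).
  x = 1: rhs = 14, matching y values: none (0 points).
  x = 2: rhs = 21, matching y values: none (0 points).
  x = 3: rhs = 17, matching y values: none (0 points).
  x = 4: rhs = 8, matching y values: 10, 13 (2 points).
  x = 5: rhs = 0, matching y values: 0 (1 points).
  x = 6: rhs = 22, matching y values: none (0 points).
  x = 7: rhs = 11, matching y values: none (0 points).
  x = 8: rhs = 19, matching y values: none (0 points).
  x = 9: rhs = 6, matching y values: 11, 12 (2 points).
  x = 10: rhs = 1, matching y values: 1, 22 (2 points).
  x = 11: rhs = 10, matching y values: none (0 points).
  x = 12: rhs = 16, matching y values: 4, 19 (2 points).
  x = 13: rhs = 2, matching y values: 5, 18 (2 points).
  x = 14: rhs = 20, matching y values: none (0 points).
  x = 15: rhs = 7, matching y values: none (0 points).
  x = 16: rhs = 15, matching y values: none (0 points).
  x = 17: rhs = 4, matching y values: 2, 21 (2 points).
  x = 18: rhs = 3, matching y values: 7, 16 (2 points).
  x = 19: rhs = 18, matching y values: 8, 15 (2 points).
  x = 20: rhs = 9, matching y values: 3, 20 (2 points).
  x = 21: rhs = 5, matching y values: none (0 points).
  x = 22: rhs = 12, matching y values: 9, 14 (2 points).
Total affine count: 23.
Full point count |E(F_23)| = 23 + 1 = 24.
Hasse bound: |24 − (23+1)| = |0| = 0 ≤ 2√23 ≈ 9.5917 ✓.


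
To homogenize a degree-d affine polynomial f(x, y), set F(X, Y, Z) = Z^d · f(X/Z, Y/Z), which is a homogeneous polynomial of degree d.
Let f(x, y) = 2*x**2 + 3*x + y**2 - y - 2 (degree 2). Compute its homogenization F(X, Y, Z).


F(X, Y, Z) = 2*X**2 + 3*X*Z + Y**2 - Y*Z - 2*Z**2

deg(f) = 2.
Substitute x = X/Z, y = Y/Z into f, then multiply by Z^2.
  monomial 2·x^2·y^0 ↦ 2·X^2·Y^0·Z^0.
  monomial 3·x^1·y^0 ↦ 3·X^1·Y^0·Z^1.
  monomial 1·x^0·y^2 ↦ 1·X^0·Y^2·Z^0.
  monomial -1·x^0·y^1 ↦ -1·X^0·Y^1·Z^1.
  monomial -2·x^0·y^0 ↦ -2·X^0·Y^0·Z^2.
Collecting: F(X, Y, Z) = 2*X**2 + 3*X*Z + Y**2 - Y*Z - 2*Z**2.


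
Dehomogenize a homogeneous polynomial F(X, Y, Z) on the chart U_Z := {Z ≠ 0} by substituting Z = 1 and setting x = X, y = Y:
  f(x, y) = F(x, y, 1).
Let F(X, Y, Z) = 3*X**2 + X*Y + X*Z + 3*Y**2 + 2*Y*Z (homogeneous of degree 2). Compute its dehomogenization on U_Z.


f(x, y) = 3*x**2 + x*y + x + 3*y**2 + 2*y

On U_Z we set Z = 1. Each monomial c·X^i·Y^j·Z^k in F becomes c·x^i·y^j·1^k = c·x^i·y^j.
Substituting Z = 1: F(X, Y, 1) = 3*x**2 + x*y + x + 3*y**2 + 2*y.
Note: deg(f) ≤ deg(F) = 2; strict inequality happens when F is divisible by Z (lost terms).


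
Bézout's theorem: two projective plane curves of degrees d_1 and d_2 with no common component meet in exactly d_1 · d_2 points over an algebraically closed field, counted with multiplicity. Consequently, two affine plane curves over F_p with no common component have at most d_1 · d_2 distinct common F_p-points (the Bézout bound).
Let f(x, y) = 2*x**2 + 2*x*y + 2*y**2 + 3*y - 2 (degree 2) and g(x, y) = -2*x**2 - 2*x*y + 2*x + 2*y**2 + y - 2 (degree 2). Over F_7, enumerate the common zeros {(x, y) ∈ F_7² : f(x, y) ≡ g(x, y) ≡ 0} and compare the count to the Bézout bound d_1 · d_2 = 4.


Common zeros: {(5, 1), (6, 3)}; count = 2; Bézout bound = 4.

deg(f) = 2, deg(g) = 2, so Bézout bound = 4.
Scan x ∈ F_7. For each x, list the y ∈ F_7 with f(x, y) ≡ 0 and those with g(x, y) ≡ 0 (mod 7); the common zeros in that column are the intersection.
  x = 0: f ≡ 0 at y ∈ {4, 5}; g ≡ 0 at y ∈ ∅; common: ∅.
  x = 1: f ≡ 0 at y ∈ {0, 1}; g ≡ 0 at y ∈ ∅; common: ∅.
  x = 2: f ≡ 0 at y ∈ {2, 5}; g ≡ 0 at y ∈ {1, 4}; common: ∅.
  x = 3: f ≡ 0 at y ∈ {2, 4}; g ≡ 0 at y ∈ {0, 6}; common: ∅.
  x = 4: f ≡ 0 at y ∈ {6}; g ≡ 0 at y ∈ ∅; common: ∅.
  x = 5: f ≡ 0 at y ∈ {1, 3}; g ≡ 0 at y ∈ {0, 1}; common: {1}.
  x = 6: f ≡ 0 at y ∈ {0, 3}; g ≡ 0 at y ∈ {3, 6}; common: {3}.
Collecting: common zeros = {(5, 1), (6, 3)}, so the count is 2.
Comparison with the Bézout bound: 2 ≤ 4 = deg(f)·deg(g), as expected for curves with no common component (the affine F_7-count falls short of the bound because intersections may lie at infinity, over extension fields, or carry multiplicity).


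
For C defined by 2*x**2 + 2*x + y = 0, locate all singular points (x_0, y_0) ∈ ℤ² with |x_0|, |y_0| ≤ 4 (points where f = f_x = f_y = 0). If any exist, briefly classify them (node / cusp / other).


No singular points in the scanned grid; C is smooth there.

Compute partial derivatives:
  f_x = 4*x + 2.
  f_y = 1.
f_y = 1 is a nonzero constant, so f_y never vanishes: no point (x, y) can satisfy f = f_x = f_y = 0. In particular no (x, y) ∈ {−4, ..., 4}² is singular; the curve is smooth.


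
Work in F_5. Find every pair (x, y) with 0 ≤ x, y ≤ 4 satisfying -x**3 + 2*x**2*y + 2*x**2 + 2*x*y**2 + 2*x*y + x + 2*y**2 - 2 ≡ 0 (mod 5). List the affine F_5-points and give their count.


Affine F_5-points: {(0, 1), (0, 4), (1, 0), (1, 4), (2, 0), (2, 3), (4, 0), (4, 1), (4, 2), (4, 3), (4, 4)}; count = 11.

For each of the 25 pairs (x, y) ∈ F_5², evaluate f(x, y) mod 5. Record the zeros.
  x = 0: [0↦3, 1↦0, 2↦1, 3↦1, 4↦0]  zeros at y ∈ {1, 4}
  x = 1: [0↦0, 1↦3, 2↦4, 3↦3, 4↦0]  zeros at y ∈ {0, 4}
  x = 2: [0↦0, 1↦3, 2↦3, 3↦0, 4↦4]  zeros at y ∈ {0, 3}
  x = 3: [0↦2, 1↦4, 2↦2, 3↦1, 4↦1]  zeros at y ∈ ∅
  x = 4: [0↦0, 1↦0, 2↦0, 3↦0, 4↦0]  zeros at y ∈ {0, 1, 2, 3, 4}
Collecting zeros: affine points = {(0, 1), (0, 4), (1, 0), (1, 4), (2, 0), (2, 3), (4, 0), (4, 1), (4, 2), (4, 3), (4, 4)}.
Total count |C(F_5)_aff| = 11.


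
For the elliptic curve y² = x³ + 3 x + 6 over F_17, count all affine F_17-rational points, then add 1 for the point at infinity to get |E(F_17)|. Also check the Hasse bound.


Affine points = {(3, 5), (3, 12), (6, 6), (6, 11), (7, 8), (7, 9), (8, 7), (8, 10), (10, 4), (10, 13), (12, 6), (12, 11), (13, 7), (13, 10), (14, 2), (14, 15), (15, 3), (15, 14), (16, 6), (16, 11)}; affine count = 20; |E(F_17)| = 21.

Discriminant check: Δ ∝ 4a³ + 27b² = 4·3³ + 27·6² = 4·27 + 27·36 ≡ 9 (mod 17). Nonzero ⇒ E is nonsingular.
For each x ∈ F_17, compute rhs = x³ + 3·x + 6 mod 17, then count y ∈ F_17 with y² ≡ rhs.
  x = 0: rhs = 6, matching y values: none (0 points).
  x = 1: rhs = 10, matching y values: none (0 points).
  x = 2: rhs = 3, matching y values: none (0 points).
  x = 3: rhs = 8, matching y values: 5, 12 (2 points).
  x = 4: rhs = 14, matching y values: none (0 points).
  x = 5: rhs = 10, matching y values: none (0 points).
  x = 6: rhs = 2, matching y values: 6, 11 (2 points).
  x = 7: rhs = 13, matching y values: 8, 9 (2 points).
  x = 8: rhs = 15, matching y values: 7, 10 (2 points).
  x = 9: rhs = 14, matching y values: none (0 points).
  x = 10: rhs = 16, matching y values: 4, 13 (2 points).
  x = 11: rhs = 10, matching y values: none (0 points).
  x = 12: rhs = 2, matching y values: 6, 11 (2 points).
  x = 13: rhs = 15, matching y values: 7, 10 (2 points).
  x = 14: rhs = 4, matching y values: 2, 15 (2 points).
  x = 15: rhs = 9, matching y values: 3, 14 (2 points).
  x = 16: rhs = 2, matching y values: 6, 11 (2 points).
Total affine count: 20.
Full point count |E(F_17)| = 20 + 1 = 21.
Hasse bound: |21 − (17+1)| = |3| = 3 ≤ 2√17 ≈ 8.2462 ✓.


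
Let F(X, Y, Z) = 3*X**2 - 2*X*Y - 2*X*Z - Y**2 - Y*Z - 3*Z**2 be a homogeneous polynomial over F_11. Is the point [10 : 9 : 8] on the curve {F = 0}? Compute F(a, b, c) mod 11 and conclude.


F(10,9,8) ≡ 0 (mod 11); P is on the curve.

Evaluate F(10, 9, 8) term-by-term (mod 11).
  3*X**2 ↦ 3·100·1·1 = 300
  -2*X*Y ↦ -2·10·9·1 = -180
  -2*X*Z ↦ -2·10·1·8 = -160
  -Y**2 ↦ -1·1·81·1 = -81
  -Y*Z ↦ -1·1·9·8 = -72
  -3*Z**2 ↦ -3·1·1·64 = -192
Sum: F(10, 9, 8) = (300) + (-180) + (-160) + (-81) + (-72) + (-192) = -385.
Reducing mod 11: -385 ≡ 0 (mod 11).
Since F(a, b, c) ≡ 0 (mod 11), P lies on the curve.


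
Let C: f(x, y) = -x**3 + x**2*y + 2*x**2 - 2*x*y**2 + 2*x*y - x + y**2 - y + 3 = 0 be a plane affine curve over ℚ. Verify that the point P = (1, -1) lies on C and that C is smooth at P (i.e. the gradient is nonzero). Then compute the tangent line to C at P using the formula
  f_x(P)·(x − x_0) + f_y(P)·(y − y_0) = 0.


Tangent line at P: -6*x + 4*y + 10 = 0.

Step 1: f(1, -1) = 0, so P lies on C.
Step 2: partial derivatives
  f_x(x, y) = -3*x**2 + 2*x*y + 4*x - 2*y**2 + 2*y - 1, f_y(x, y) = x**2 - 4*x*y + 2*x + 2*y - 1.
  f_x(P) = -6, f_y(P) = 4 (gradient nonzero, so P is smooth).
Step 3: tangent line at P: -6·(x − 1) + 4·(y − -1) = 0.
Expanding: -6*x + 4*y + 10 = 0.


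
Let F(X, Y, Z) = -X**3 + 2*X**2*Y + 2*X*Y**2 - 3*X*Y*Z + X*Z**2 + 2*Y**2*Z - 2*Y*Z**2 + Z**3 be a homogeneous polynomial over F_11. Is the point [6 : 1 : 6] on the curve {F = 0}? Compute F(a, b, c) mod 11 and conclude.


F(6,1,6) ≡ 0 (mod 11); P is on the curve.

Evaluate F(6, 1, 6) term-by-term (mod 11).
  -X**3 ↦ -1·216·1·1 = -216
  2*X**2*Y ↦ 2·36·1·1 = 72
  2*X*Y**2 ↦ 2·6·1·1 = 12
  -3*X*Y*Z ↦ -3·6·1·6 = -108
  X*Z**2 ↦ 1·6·1·36 = 216
  2*Y**2*Z ↦ 2·1·1·6 = 12
  -2*Y*Z**2 ↦ -2·1·1·36 = -72
  Z**3 ↦ 1·1·1·216 = 216
Sum: F(6, 1, 6) = (-216) + (72) + (12) + (-108) + (216) + (12) + (-72) + (216) = 132.
Reducing mod 11: 132 ≡ 0 (mod 11).
Since F(a, b, c) ≡ 0 (mod 11), P lies on the curve.


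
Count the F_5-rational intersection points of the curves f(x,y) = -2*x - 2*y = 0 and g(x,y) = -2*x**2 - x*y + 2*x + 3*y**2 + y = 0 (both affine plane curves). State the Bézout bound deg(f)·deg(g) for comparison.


Common zeros: {(0, 0), (2, 3)}; count = 2; Bézout bound = 2.

deg(f) = 1, deg(g) = 2, so Bézout bound = 2.
Scan x ∈ F_5. For each x, list the y ∈ F_5 with f(x, y) ≡ 0 and those with g(x, y) ≡ 0 (mod 5); the common zeros in that column are the intersection.
  x = 0: f ≡ 0 at y ∈ {0}; g ≡ 0 at y ∈ {0, 3}; common: {0}.
  x = 1: f ≡ 0 at y ∈ {4}; g ≡ 0 at y ∈ {0}; common: ∅.
  x = 2: f ≡ 0 at y ∈ {3}; g ≡ 0 at y ∈ {3, 4}; common: {3}.
  x = 3: f ≡ 0 at y ∈ {2}; g ≡ 0 at y ∈ ∅; common: ∅.
  x = 4: f ≡ 0 at y ∈ {1}; g ≡ 0 at y ∈ ∅; common: ∅.
Collecting: common zeros = {(0, 0), (2, 3)}, so the count is 2.
Comparison with the Bézout bound: 2 ≤ 2 = deg(f)·deg(g), as expected for curves with no common component (the bound is attained).


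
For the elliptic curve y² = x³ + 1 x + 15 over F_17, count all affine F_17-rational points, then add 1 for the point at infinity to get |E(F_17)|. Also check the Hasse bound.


Affine points = {(0, 7), (0, 10), (1, 0), (2, 5), (2, 12), (4, 7), (4, 10), (5, 3), (5, 14), (6, 4), (6, 13), (7, 5), (7, 12), (8, 5), (8, 12), (12, 2), (12, 15), (13, 7), (13, 10), (14, 6), (14, 11), (16, 8), (16, 9)}; affine count = 23; |E(F_17)| = 24.

Discriminant check: Δ ∝ 4a³ + 27b² = 4·1³ + 27·15² = 4·1 + 27·225 ≡ 10 (mod 17). Nonzero ⇒ E is nonsingular.
For each x ∈ F_17, compute rhs = x³ + 1·x + 15 mod 17, then count y ∈ F_17 with y² ≡ rhs.
  x = 0: rhs = 15, matching y values: 7, 10 (2 points).
  x = 1: rhs = 0, matching y values: 0 (1 points).
  x = 2: rhs = 8, matching y values: 5, 12 (2 points).
  x = 3: rhs = 11, matching y values: none (0 points).
  x = 4: rhs = 15, matching y values: 7, 10 (2 points).
  x = 5: rhs = 9, matching y values: 3, 14 (2 points).
  x = 6: rhs = 16, matching y values: 4, 13 (2 points).
  x = 7: rhs = 8, matching y values: 5, 12 (2 points).
  x = 8: rhs = 8, matching y values: 5, 12 (2 points).
  x = 9: rhs = 5, matching y values: none (0 points).
  x = 10: rhs = 5, matching y values: none (0 points).
  x = 11: rhs = 14, matching y values: none (0 points).
  x = 12: rhs = 4, matching y values: 2, 15 (2 points).
  x = 13: rhs = 15, matching y values: 7, 10 (2 points).
  x = 14: rhs = 2, matching y values: 6, 11 (2 points).
  x = 15: rhs = 5, matching y values: none (0 points).
  x = 16: rhs = 13, matching y values: 8, 9 (2 points).
Total affine count: 23.
Full point count |E(F_17)| = 23 + 1 = 24.
Hasse bound: |24 − (17+1)| = |6| = 6 ≤ 2√17 ≈ 8.2462 ✓.


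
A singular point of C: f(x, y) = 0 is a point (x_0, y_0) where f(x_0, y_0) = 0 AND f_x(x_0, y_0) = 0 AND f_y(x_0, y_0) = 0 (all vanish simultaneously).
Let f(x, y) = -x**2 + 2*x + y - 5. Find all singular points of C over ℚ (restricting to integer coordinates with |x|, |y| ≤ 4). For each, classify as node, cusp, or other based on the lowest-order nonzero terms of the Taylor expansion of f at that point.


No singular points in the scanned grid; C is smooth there.

Compute partial derivatives:
  f_x = 2 - 2*x.
  f_y = 1.
f_y = 1 is a nonzero constant, so f_y never vanishes: no point (x, y) can satisfy f = f_x = f_y = 0. In particular no (x, y) ∈ {−4, ..., 4}² is singular; the curve is smooth.


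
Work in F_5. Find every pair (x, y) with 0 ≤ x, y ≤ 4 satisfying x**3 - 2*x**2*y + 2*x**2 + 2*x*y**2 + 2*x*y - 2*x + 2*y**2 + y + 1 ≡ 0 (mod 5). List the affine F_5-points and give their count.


Affine F_5-points: {(1, 2), (1, 4), (3, 0), (3, 2), (4, 3)}; count = 5.

For each of the 25 pairs (x, y) ∈ F_5², evaluate f(x, y) mod 5. Record the zeros.
  x = 0: [0↦1, 1↦4, 2↦1, 3↦2, 4↦2]  zeros at y ∈ ∅
  x = 1: [0↦2, 1↦2, 2↦0, 3↦1, 4↦0]  zeros at y ∈ {2, 4}
  x = 2: [0↦3, 1↦1, 2↦1, 3↦3, 4↦2]  zeros at y ∈ ∅
  x = 3: [0↦0, 1↦2, 2↦0, 3↦4, 4↦4]  zeros at y ∈ {0, 2}
  x = 4: [0↦4, 1↦1, 2↦3, 3↦0, 4↦2]  zeros at y ∈ {3}
Collecting zeros: affine points = {(1, 2), (1, 4), (3, 0), (3, 2), (4, 3)}.
Total count |C(F_5)_aff| = 5.


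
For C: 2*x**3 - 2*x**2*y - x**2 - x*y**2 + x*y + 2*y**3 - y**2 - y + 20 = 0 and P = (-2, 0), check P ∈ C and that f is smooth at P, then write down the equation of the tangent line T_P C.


Tangent line at P: 28*x - 11*y + 56 = 0.

Step 1: f(-2, 0) = 0, so P lies on C.
Step 2: partial derivatives
  f_x(x, y) = 6*x**2 - 4*x*y - 2*x - y**2 + y, f_y(x, y) = -2*x**2 - 2*x*y + x + 6*y**2 - 2*y - 1.
  f_x(P) = 28, f_y(P) = -11 (gradient nonzero, so P is smooth).
Step 3: tangent line at P: 28·(x − -2) + -11·(y − 0) = 0.
Expanding: 28*x - 11*y + 56 = 0.


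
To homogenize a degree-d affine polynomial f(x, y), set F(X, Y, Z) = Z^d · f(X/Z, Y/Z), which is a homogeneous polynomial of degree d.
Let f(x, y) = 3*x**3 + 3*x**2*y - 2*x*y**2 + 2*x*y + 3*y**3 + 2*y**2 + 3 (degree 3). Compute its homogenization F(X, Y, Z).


F(X, Y, Z) = 3*X**3 + 3*X**2*Y - 2*X*Y**2 + 2*X*Y*Z + 3*Y**3 + 2*Y**2*Z + 3*Z**3

deg(f) = 3.
Substitute x = X/Z, y = Y/Z into f, then multiply by Z^3.
  monomial 3·x^3·y^0 ↦ 3·X^3·Y^0·Z^0.
  monomial 3·x^2·y^1 ↦ 3·X^2·Y^1·Z^0.
  monomial -2·x^1·y^2 ↦ -2·X^1·Y^2·Z^0.
  monomial 2·x^1·y^1 ↦ 2·X^1·Y^1·Z^1.
  monomial 3·x^0·y^3 ↦ 3·X^0·Y^3·Z^0.
  monomial 2·x^0·y^2 ↦ 2·X^0·Y^2·Z^1.
  monomial 3·x^0·y^0 ↦ 3·X^0·Y^0·Z^3.
Collecting: F(X, Y, Z) = 3*X**3 + 3*X**2*Y - 2*X*Y**2 + 2*X*Y*Z + 3*Y**3 + 2*Y**2*Z + 3*Z**3.


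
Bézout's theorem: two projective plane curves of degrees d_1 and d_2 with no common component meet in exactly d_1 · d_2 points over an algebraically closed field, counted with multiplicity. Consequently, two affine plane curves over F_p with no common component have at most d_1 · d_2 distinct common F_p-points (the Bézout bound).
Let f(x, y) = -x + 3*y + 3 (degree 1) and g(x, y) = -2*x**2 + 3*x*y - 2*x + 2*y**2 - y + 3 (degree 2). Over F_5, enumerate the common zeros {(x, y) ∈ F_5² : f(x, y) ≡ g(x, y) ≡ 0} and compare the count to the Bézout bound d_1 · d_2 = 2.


Common zeros: ∅; count = 0; Bézout bound = 2.

deg(f) = 1, deg(g) = 2, so Bézout bound = 2.
Scan x ∈ F_5. For each x, list the y ∈ F_5 with f(x, y) ≡ 0 and those with g(x, y) ≡ 0 (mod 5); the common zeros in that column are the intersection.
  x = 0: f ≡ 0 at y ∈ {4}; g ≡ 0 at y ∈ ∅; common: ∅.
  x = 1: f ≡ 0 at y ∈ {1}; g ≡ 0 at y ∈ ∅; common: ∅.
  x = 2: f ≡ 0 at y ∈ {3}; g ≡ 0 at y ∈ ∅; common: ∅.
  x = 3: f ≡ 0 at y ∈ {0}; g ≡ 0 at y ∈ ∅; common: ∅.
  x = 4: f ≡ 0 at y ∈ {2}; g ≡ 0 at y ∈ ∅; common: ∅.
Collecting: common zeros = ∅, so the count is 0.
Comparison with the Bézout bound: 0 ≤ 2 = deg(f)·deg(g), as expected for curves with no common component (the affine F_5-count falls short of the bound because intersections may lie at infinity, over extension fields, or carry multiplicity).


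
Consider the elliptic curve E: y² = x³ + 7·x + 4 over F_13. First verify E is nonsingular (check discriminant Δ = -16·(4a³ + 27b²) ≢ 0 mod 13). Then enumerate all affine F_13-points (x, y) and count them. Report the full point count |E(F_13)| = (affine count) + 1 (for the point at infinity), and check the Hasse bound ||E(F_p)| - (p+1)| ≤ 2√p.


Affine points = {(0, 2), (0, 11), (1, 5), (1, 8), (2, 0), (3, 0), (8, 0), (9, 4), (9, 9), (12, 3), (12, 10)}; affine count = 11; |E(F_13)| = 12.

Discriminant check: Δ ∝ 4a³ + 27b² = 4·7³ + 27·4² = 4·343 + 27·16 ≡ 10 (mod 13). Nonzero ⇒ E is nonsingular.
For each x ∈ F_13, compute rhs = x³ + 7·x + 4 mod 13, then count y ∈ F_13 with y² ≡ rhs.
  x = 0: rhs = 4, matching y values: 2, 11 (2 points).
  x = 1: rhs = 12, matching y values: 5, 8 (2 points).
  x = 2: rhs = 0, matching y values: 0 (1 points).
  x = 3: rhs = 0, matching y values: 0 (1 points).
  x = 4: rhs = 5, matching y values: none (0 points).
  x = 5: rhs = 8, matching y values: none (0 points).
  x = 6: rhs = 2, matching y values: none (0 points).
  x = 7: rhs = 6, matching y values: none (0 points).
  x = 8: rhs = 0, matching y values: 0 (1 points).
  x = 9: rhs = 3, matching y values: 4, 9 (2 points).
  x = 10: rhs = 8, matching y values: none (0 points).
  x = 11: rhs = 8, matching y values: none (0 points).
  x = 12: rhs = 9, matching y values: 3, 10 (2 points).
Total affine count: 11.
Full point count |E(F_13)| = 11 + 1 = 12.
Hasse bound: |12 − (13+1)| = |-2| = 2 ≤ 2√13 ≈ 7.2111 ✓.


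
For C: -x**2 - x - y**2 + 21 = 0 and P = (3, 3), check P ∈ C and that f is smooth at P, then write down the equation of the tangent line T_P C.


Tangent line at P: -7*x - 6*y + 39 = 0.

Step 1: f(3, 3) = 0, so P lies on C.
Step 2: partial derivatives
  f_x(x, y) = -2*x - 1, f_y(x, y) = -2*y.
  f_x(P) = -7, f_y(P) = -6 (gradient nonzero, so P is smooth).
Step 3: tangent line at P: -7·(x − 3) + -6·(y − 3) = 0.
Expanding: -7*x - 6*y + 39 = 0.


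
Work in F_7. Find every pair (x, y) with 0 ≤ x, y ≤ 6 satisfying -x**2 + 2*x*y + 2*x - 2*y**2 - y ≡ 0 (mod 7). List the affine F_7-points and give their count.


Affine F_7-points: {(0, 0), (0, 3), (1, 1), (1, 3), (2, 0), (2, 5), (3, 1), (3, 5)}; count = 8.

For each of the 49 pairs (x, y) ∈ F_7², evaluate f(x, y) mod 7. Record the zeros.
  x = 0: [0↦0, 1↦4, 2↦4, 3↦0, 4↦6, 5↦1, 6↦6]  zeros at y ∈ {0, 3}
  x = 1: [0↦1, 1↦0, 2↦2, 3↦0, 4↦1, 5↦5, 6↦5]  zeros at y ∈ {1, 3}
  x = 2: [0↦0, 1↦1, 2↦5, 3↦5, 4↦1, 5↦0, 6↦2]  zeros at y ∈ {0, 5}
  x = 3: [0↦4, 1↦0, 2↦6, 3↦1, 4↦6, 5↦0, 6↦4]  zeros at y ∈ {1, 5}
  x = 4: [0↦6, 1↦4, 2↦5, 3↦2, 4↦2, 5↦5, 6↦4]  zeros at y ∈ ∅
  x = 5: [0↦6, 1↦6, 2↦2, 3↦1, 4↦3, 5↦1, 6↦2]  zeros at y ∈ ∅
  x = 6: [0↦4, 1↦6, 2↦4, 3↦5, 4↦2, 5↦2, 6↦5]  zeros at y ∈ ∅
Collecting zeros: affine points = {(0, 0), (0, 3), (1, 1), (1, 3), (2, 0), (2, 5), (3, 1), (3, 5)}.
Total count |C(F_7)_aff| = 8.


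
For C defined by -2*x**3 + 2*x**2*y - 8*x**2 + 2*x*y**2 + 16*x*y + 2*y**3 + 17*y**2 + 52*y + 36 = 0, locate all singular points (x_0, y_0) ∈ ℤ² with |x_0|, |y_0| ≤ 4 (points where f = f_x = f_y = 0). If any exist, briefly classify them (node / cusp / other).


Singular points: {(-2, -2)}; classification: cusp.

Compute partial derivatives:
  f_x = -6*x**2 + 4*x*y - 16*x + 2*y**2 + 16*y.
  f_y = 2*x**2 + 4*x*y + 16*x + 6*y**2 + 34*y + 52.
Scan x_0 ∈ {−4, ..., 4}. For each x_0, f_y(x_0, y) is a polynomial in y; find its integer roots y ∈ {−4, ..., 4}, then test f_x and f at those candidates.
  x = -4: f_y(-4, y) = 6*y**2 + 18*y + 20; no integer root y with |y| ≤ 4.
  x = -3: f_y(-3, y) = 6*y**2 + 22*y + 22; no integer root y with |y| ≤ 4.
  x = -2: f_y(-2, y) = 6*y**2 + 26*y + 28; vanishes at y ∈ {-2}. (-2, -2): f_x = 0, f = 0 — SINGULAR.
  x = -1: f_y(-1, y) = 6*y**2 + 30*y + 38; no integer root y with |y| ≤ 4.
  x = 0: f_y(0, y) = 6*y**2 + 34*y + 52; no integer root y with |y| ≤ 4.
  x = 1: f_y(1, y) = 6*y**2 + 38*y + 70; no integer root y with |y| ≤ 4.
  x = 2: f_y(2, y) = 6*y**2 + 42*y + 92; no integer root y with |y| ≤ 4.
  x = 3: f_y(3, y) = 6*y**2 + 46*y + 118; no integer root y with |y| ≤ 4.
  x = 4: f_y(4, y) = 6*y**2 + 50*y + 148; no integer root y with |y| ≤ 4.
Only singular point on the grid: (-2, -2).
Classify: substitute x = -2 + u, y = -2 + v and expand: f = -2*u**3 + 2*u**2*v + 2*u*v**2 + 2*v**3 + v**2.
No constant or linear terms (consistent with a singular point). Quadratic part: v**2. Cubic part: -2*u**3 + 2*u**2*v + 2*u*v**2 + 2*v**3.
The quadratic part v**2 is a perfect square, so there is a single (double) tangent line v = 0, i.e. y = -2. Restricting the cubic part to that line (v = 0) leaves -2*u**3 ≠ 0, so f is not divisible by v and the branch is v² ≈ 2*u**3 to lowest order — this is a cusp.
Classification: cusp.


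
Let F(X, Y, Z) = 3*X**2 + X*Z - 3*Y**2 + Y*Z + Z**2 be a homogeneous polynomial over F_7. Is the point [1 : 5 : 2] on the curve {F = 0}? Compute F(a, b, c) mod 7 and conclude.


F(1,5,2) ≡ 0 (mod 7); P is on the curve.

Evaluate F(1, 5, 2) term-by-term (mod 7).
  3*X**2 ↦ 3·1·1·1 = 3
  X*Z ↦ 1·1·1·2 = 2
  -3*Y**2 ↦ -3·1·25·1 = -75
  Y*Z ↦ 1·1·5·2 = 10
  Z**2 ↦ 1·1·1·4 = 4
Sum: F(1, 5, 2) = (3) + (2) + (-75) + (10) + (4) = -56.
Reducing mod 7: -56 ≡ 0 (mod 7).
Since F(a, b, c) ≡ 0 (mod 7), P lies on the curve.


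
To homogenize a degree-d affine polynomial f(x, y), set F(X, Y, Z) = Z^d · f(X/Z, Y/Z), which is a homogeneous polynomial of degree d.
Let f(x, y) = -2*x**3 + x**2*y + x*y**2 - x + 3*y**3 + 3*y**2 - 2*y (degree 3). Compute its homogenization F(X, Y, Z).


F(X, Y, Z) = -2*X**3 + X**2*Y + X*Y**2 - X*Z**2 + 3*Y**3 + 3*Y**2*Z - 2*Y*Z**2

deg(f) = 3.
Substitute x = X/Z, y = Y/Z into f, then multiply by Z^3.
  monomial -2·x^3·y^0 ↦ -2·X^3·Y^0·Z^0.
  monomial 1·x^2·y^1 ↦ 1·X^2·Y^1·Z^0.
  monomial 1·x^1·y^2 ↦ 1·X^1·Y^2·Z^0.
  monomial -1·x^1·y^0 ↦ -1·X^1·Y^0·Z^2.
  monomial 3·x^0·y^3 ↦ 3·X^0·Y^3·Z^0.
  monomial 3·x^0·y^2 ↦ 3·X^0·Y^2·Z^1.
  monomial -2·x^0·y^1 ↦ -2·X^0·Y^1·Z^2.
Collecting: F(X, Y, Z) = -2*X**3 + X**2*Y + X*Y**2 - X*Z**2 + 3*Y**3 + 3*Y**2*Z - 2*Y*Z**2.


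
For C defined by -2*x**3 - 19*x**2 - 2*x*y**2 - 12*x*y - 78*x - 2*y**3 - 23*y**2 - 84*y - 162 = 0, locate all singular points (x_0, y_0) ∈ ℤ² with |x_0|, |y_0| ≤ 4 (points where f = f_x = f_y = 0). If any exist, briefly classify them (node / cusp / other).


Singular points: {(-3, -3)}; classification: node.

Compute partial derivatives:
  f_x = -6*x**2 - 38*x - 2*y**2 - 12*y - 78.
  f_y = -4*x*y - 12*x - 6*y**2 - 46*y - 84.
Scan x_0 ∈ {−4, ..., 4}. For each x_0, f_y(x_0, y) is a polynomial in y; find its integer roots y ∈ {−4, ..., 4}, then test f_x and f at those candidates.
  x = -4: f_y(-4, y) = -6*y**2 - 30*y - 36; vanishes at y ∈ {-3, -2}. (-4, -3): f_x = -4 ≠ 0; (-4, -2): f_x = -6 ≠ 0.
  x = -3: f_y(-3, y) = -6*y**2 - 34*y - 48; vanishes at y ∈ {-3}. (-3, -3): f_x = 0, f = 0 — SINGULAR.
  x = -2: f_y(-2, y) = -6*y**2 - 38*y - 60; vanishes at y ∈ {-3}. (-2, -3): f_x = -8 ≠ 0.
  x = -1: f_y(-1, y) = -6*y**2 - 42*y - 72; vanishes at y ∈ {-4, -3}. (-1, -4): f_x = -30 ≠ 0; (-1, -3): f_x = -28 ≠ 0.
  x = 0: f_y(0, y) = -6*y**2 - 46*y - 84; vanishes at y ∈ {-3}. (0, -3): f_x = -60 ≠ 0.
  x = 1: f_y(1, y) = -6*y**2 - 50*y - 96; vanishes at y ∈ {-3}. (1, -3): f_x = -104 ≠ 0.
  x = 2: f_y(2, y) = -6*y**2 - 54*y - 108; vanishes at y ∈ {-3}. (2, -3): f_x = -160 ≠ 0.
  x = 3: f_y(3, y) = -6*y**2 - 58*y - 120; vanishes at y ∈ {-3}. (3, -3): f_x = -228 ≠ 0.
  x = 4: f_y(4, y) = -6*y**2 - 62*y - 132; vanishes at y ∈ {-3}. (4, -3): f_x = -308 ≠ 0.
Only singular point on the grid: (-3, -3).
Classify: substitute x = -3 + u, y = -3 + v and expand: f = -2*u**3 - u**2 - 2*u*v**2 - 2*v**3 + v**2.
No constant or linear terms (consistent with a singular point). Quadratic part: -u**2 + v**2. Cubic part: -2*u**3 - 2*u*v**2 - 2*v**3.
The quadratic part v**2 - u**2 = (v − u)(v + u) splits into two distinct linear factors, so there are two distinct tangent lines y − -3 = ±(x − -3) — this is a node (ordinary double point).
Classification: node.


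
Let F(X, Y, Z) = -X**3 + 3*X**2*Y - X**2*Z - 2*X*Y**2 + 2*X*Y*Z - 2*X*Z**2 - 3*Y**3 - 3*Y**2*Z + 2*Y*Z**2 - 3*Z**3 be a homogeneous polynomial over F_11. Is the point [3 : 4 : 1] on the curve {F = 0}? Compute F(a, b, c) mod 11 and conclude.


F(3,4,1) ≡ 1 (mod 11); P is NOT on the curve.

Evaluate F(3, 4, 1) term-by-term (mod 11).
  -X**3 ↦ -1·27·1·1 = -27
  3*X**2*Y ↦ 3·9·4·1 = 108
  -X**2*Z ↦ -1·9·1·1 = -9
  -2*X*Y**2 ↦ -2·3·16·1 = -96
  2*X*Y*Z ↦ 2·3·4·1 = 24
  -2*X*Z**2 ↦ -2·3·1·1 = -6
  -3*Y**3 ↦ -3·1·64·1 = -192
  -3*Y**2*Z ↦ -3·1·16·1 = -48
  2*Y*Z**2 ↦ 2·1·4·1 = 8
  -3*Z**3 ↦ -3·1·1·1 = -3
Sum: F(3, 4, 1) = (-27) + (108) + (-9) + (-96) + (24) + (-6) + (-192) + (-48) + (8) + (-3) = -241.
Reducing mod 11: -241 ≡ 1 (mod 11).
Since F(a, b, c) ≡ 1 ≠ 0 (mod 11), P does NOT lie on the curve.


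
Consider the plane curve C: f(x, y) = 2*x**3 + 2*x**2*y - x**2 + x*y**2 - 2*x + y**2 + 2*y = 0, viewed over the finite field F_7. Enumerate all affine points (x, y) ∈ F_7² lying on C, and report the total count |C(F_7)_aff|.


Affine F_7-points: {(0, 0), (0, 5), (2, 1), (2, 5), (3, 1), (4, 5), (5, 1), (5, 2), (6, 2)}; count = 9.

For each of the 49 pairs (x, y) ∈ F_7², evaluate f(x, y) mod 7. Record the zeros.
  x = 0: [0↦0, 1↦3, 2↦1, 3↦1, 4↦3, 5↦0, 6↦6]  zeros at y ∈ {0, 5}
  x = 1: [0↦6, 1↦5, 2↦1, 3↦1, 4↦5, 5↦6, 6↦4]  zeros at y ∈ ∅
  x = 2: [0↦1, 1↦0, 2↦5, 3↦2, 4↦5, 5↦0, 6↦1]  zeros at y ∈ {1, 5}
  x = 3: [0↦4, 1↦0, 2↦4, 3↦2, 4↦1, 5↦1, 6↦2]  zeros at y ∈ {1}
  x = 4: [0↦6, 1↦3, 2↦3, 3↦6, 4↦5, 5↦0, 6↦5]  zeros at y ∈ {5}
  x = 5: [0↦5, 1↦0, 2↦0, 3↦5, 4↦1, 5↦2, 6↦1]  zeros at y ∈ {1, 2}
  x = 6: [0↦6, 1↦3, 2↦0, 3↦4, 4↦1, 5↦5, 6↦2]  zeros at y ∈ {2}
Collecting zeros: affine points = {(0, 0), (0, 5), (2, 1), (2, 5), (3, 1), (4, 5), (5, 1), (5, 2), (6, 2)}.
Total count |C(F_7)_aff| = 9.


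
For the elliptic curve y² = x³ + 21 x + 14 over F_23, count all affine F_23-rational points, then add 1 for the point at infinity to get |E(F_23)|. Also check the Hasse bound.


Affine points = {(1, 6), (1, 17), (2, 8), (2, 15), (3, 9), (3, 14), (4, 1), (4, 22), (8, 2), (8, 21), (9, 9), (9, 14), (11, 9), (11, 14), (12, 4), (12, 19), (13, 0), (14, 4), (14, 19), (15, 1), (15, 22), (19, 2), (19, 21), (20, 4), (20, 19)}; affine count = 25; |E(F_23)| = 26.

Discriminant check: Δ ∝ 4a³ + 27b² = 4·21³ + 27·14² = 4·9261 + 27·196 ≡ 16 (mod 23). Nonzero ⇒ E is nonsingular.
For each x ∈ F_23, compute rhs = x³ + 21·x + 14 mod 23, then count y ∈ F_23 with y² ≡ rhs.
  x = 0: rhs = 14, matching y values: none (0 points).
  x = 1: rhs = 13, matching y values: 6, 17 (2 points).
  x = 2: rhs = 18, matching y values: 8, 15 (2 points).
  x = 3: rhs = 12, matching y values: 9, 14 (2 points).
  x = 4: rhs = 1, matching y values: 1, 22 (2 points).
  x = 5: rhs = 14, matching y values: none (0 points).
  x = 6: rhs = 11, matching y values: none (0 points).
  x = 7: rhs = 21, matching y values: none (0 points).
  x = 8: rhs = 4, matching y values: 2, 21 (2 points).
  x = 9: rhs = 12, matching y values: 9, 14 (2 points).
  x = 10: rhs = 5, matching y values: none (0 points).
  x = 11: rhs = 12, matching y values: 9, 14 (2 points).
  x = 12: rhs = 16, matching y values: 4, 19 (2 points).
  x = 13: rhs = 0, matching y values: 0 (1 points).
  x = 14: rhs = 16, matching y values: 4, 19 (2 points).
  x = 15: rhs = 1, matching y values: 1, 22 (2 points).
  x = 16: rhs = 7, matching y values: none (0 points).
  x = 17: rhs = 17, matching y values: none (0 points).
  x = 18: rhs = 14, matching y values: none (0 points).
  x = 19: rhs = 4, matching y values: 2, 21 (2 points).
  x = 20: rhs = 16, matching y values: 4, 19 (2 points).
  x = 21: rhs = 10, matching y values: none (0 points).
  x = 22: rhs = 15, matching y values: none (0 points).
Total affine count: 25.
Full point count |E(F_23)| = 25 + 1 = 26.
Hasse bound: |26 − (23+1)| = |2| = 2 ≤ 2√23 ≈ 9.5917 ✓.


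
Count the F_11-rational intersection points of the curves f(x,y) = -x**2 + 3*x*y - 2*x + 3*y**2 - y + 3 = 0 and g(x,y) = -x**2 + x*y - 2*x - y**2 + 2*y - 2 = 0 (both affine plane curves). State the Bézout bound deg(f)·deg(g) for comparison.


Common zeros: ∅; count = 0; Bézout bound = 4.

deg(f) = 2, deg(g) = 2, so Bézout bound = 4.
Scan x ∈ F_11. For each x, list the y ∈ F_11 with f(x, y) ≡ 0 and those with g(x, y) ≡ 0 (mod 11); the common zeros in that column are the intersection.
  x = 0: f ≡ 0 at y ∈ {7, 8}; g ≡ 0 at y ∈ ∅; common: ∅.
  x = 1: f ≡ 0 at y ∈ {0, 3}; g ≡ 0 at y ∈ {7}; common: ∅.
  x = 2: f ≡ 0 at y ∈ ∅; g ≡ 0 at y ∈ {6, 9}; common: ∅.
  x = 3: f ≡ 0 at y ∈ ∅; g ≡ 0 at y ∈ {2, 3}; common: ∅.
  x = 4: f ≡ 0 at y ∈ ∅; g ≡ 0 at y ∈ {7, 10}; common: ∅.
  x = 5: f ≡ 0 at y ∈ ∅; g ≡ 0 at y ∈ {9}; common: ∅.
  x = 6: f ≡ 0 at y ∈ {3, 6}; g ≡ 0 at y ∈ ∅; common: ∅.
  x = 7: f ≡ 0 at y ∈ {9, 10}; g ≡ 0 at y ∈ ∅; common: ∅.
  x = 8: f ≡ 0 at y ∈ {0, 7}; g ≡ 0 at y ∈ {2, 8}; common: ∅.
  x = 9: f ≡ 0 at y ∈ ∅; g ≡ 0 at y ∈ {3, 8}; common: ∅.
  x = 10: f ≡ 0 at y ∈ {6, 10}; g ≡ 0 at y ∈ ∅; common: ∅.
Collecting: common zeros = ∅, so the count is 0.
Comparison with the Bézout bound: 0 ≤ 4 = deg(f)·deg(g), as expected for curves with no common component (the affine F_11-count falls short of the bound because intersections may lie at infinity, over extension fields, or carry multiplicity).


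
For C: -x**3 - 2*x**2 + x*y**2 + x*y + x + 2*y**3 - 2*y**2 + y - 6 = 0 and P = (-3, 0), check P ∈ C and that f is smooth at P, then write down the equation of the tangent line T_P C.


Tangent line at P: -14*x - 2*y - 42 = 0.

Step 1: f(-3, 0) = 0, so P lies on C.
Step 2: partial derivatives
  f_x(x, y) = -3*x**2 - 4*x + y**2 + y + 1, f_y(x, y) = 2*x*y + x + 6*y**2 - 4*y + 1.
  f_x(P) = -14, f_y(P) = -2 (gradient nonzero, so P is smooth).
Step 3: tangent line at P: -14·(x − -3) + -2·(y − 0) = 0.
Expanding: -14*x - 2*y - 42 = 0.


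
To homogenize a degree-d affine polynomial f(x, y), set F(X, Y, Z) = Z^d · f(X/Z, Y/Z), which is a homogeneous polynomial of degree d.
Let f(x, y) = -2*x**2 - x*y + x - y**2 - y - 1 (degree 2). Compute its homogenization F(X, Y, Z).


F(X, Y, Z) = -2*X**2 - X*Y + X*Z - Y**2 - Y*Z - Z**2

deg(f) = 2.
Substitute x = X/Z, y = Y/Z into f, then multiply by Z^2.
  monomial -2·x^2·y^0 ↦ -2·X^2·Y^0·Z^0.
  monomial -1·x^1·y^1 ↦ -1·X^1·Y^1·Z^0.
  monomial 1·x^1·y^0 ↦ 1·X^1·Y^0·Z^1.
  monomial -1·x^0·y^2 ↦ -1·X^0·Y^2·Z^0.
  monomial -1·x^0·y^1 ↦ -1·X^0·Y^1·Z^1.
  monomial -1·x^0·y^0 ↦ -1·X^0·Y^0·Z^2.
Collecting: F(X, Y, Z) = -2*X**2 - X*Y + X*Z - Y**2 - Y*Z - Z**2.


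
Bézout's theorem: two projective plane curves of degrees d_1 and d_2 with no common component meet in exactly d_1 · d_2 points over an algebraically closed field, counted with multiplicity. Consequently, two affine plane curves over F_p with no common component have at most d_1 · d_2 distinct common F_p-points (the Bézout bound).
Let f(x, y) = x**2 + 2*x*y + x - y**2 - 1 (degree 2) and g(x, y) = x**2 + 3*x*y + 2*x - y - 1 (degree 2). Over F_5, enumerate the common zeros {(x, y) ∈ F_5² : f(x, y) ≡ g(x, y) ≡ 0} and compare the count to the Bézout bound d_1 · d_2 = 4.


Common zeros: ∅; count = 0; Bézout bound = 4.

deg(f) = 2, deg(g) = 2, so Bézout bound = 4.
Scan x ∈ F_5. For each x, list the y ∈ F_5 with f(x, y) ≡ 0 and those with g(x, y) ≡ 0 (mod 5); the common zeros in that column are the intersection.
  x = 0: f ≡ 0 at y ∈ {2, 3}; g ≡ 0 at y ∈ {4}; common: ∅.
  x = 1: f ≡ 0 at y ∈ ∅; g ≡ 0 at y ∈ {4}; common: ∅.
  x = 2: f ≡ 0 at y ∈ {0, 4}; g ≡ 0 at y ∈ ∅; common: ∅.
  x = 3: f ≡ 0 at y ∈ {3}; g ≡ 0 at y ∈ {2}; common: ∅.
  x = 4: f ≡ 0 at y ∈ {4}; g ≡ 0 at y ∈ {2}; common: ∅.
Collecting: common zeros = ∅, so the count is 0.
Comparison with the Bézout bound: 0 ≤ 4 = deg(f)·deg(g), as expected for curves with no common component (the affine F_5-count falls short of the bound because intersections may lie at infinity, over extension fields, or carry multiplicity).


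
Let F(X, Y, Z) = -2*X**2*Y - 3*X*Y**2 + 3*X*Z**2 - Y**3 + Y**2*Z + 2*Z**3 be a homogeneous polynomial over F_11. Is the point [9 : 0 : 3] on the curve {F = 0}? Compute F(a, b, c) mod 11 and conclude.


F(9,0,3) ≡ 0 (mod 11); P is on the curve.

Evaluate F(9, 0, 3) term-by-term (mod 11).
  -2*X**2*Y ↦ -2·81·0·1 = 0
  -3*X*Y**2 ↦ -3·9·0·1 = 0
  3*X*Z**2 ↦ 3·9·1·9 = 243
  -Y**3 ↦ -1·1·0·1 = 0
  Y**2*Z ↦ 1·1·0·3 = 0
  2*Z**3 ↦ 2·1·1·27 = 54
Sum: F(9, 0, 3) = (0) + (0) + (243) + (0) + (0) + (54) = 297.
Reducing mod 11: 297 ≡ 0 (mod 11).
Since F(a, b, c) ≡ 0 (mod 11), P lies on the curve.


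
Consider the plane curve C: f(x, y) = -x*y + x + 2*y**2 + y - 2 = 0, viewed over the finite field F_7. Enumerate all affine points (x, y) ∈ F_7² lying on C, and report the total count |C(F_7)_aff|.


Affine F_7-points: {(1, 2), (1, 5), (2, 0), (2, 4), (4, 6), (6, 3)}; count = 6.

For each of the 49 pairs (x, y) ∈ F_7², evaluate f(x, y) mod 7. Record the zeros.
  x = 0: [0↦5, 1↦1, 2↦1, 3↦5, 4↦6, 5↦4, 6↦6]  zeros at y ∈ ∅
  x = 1: [0↦6, 1↦1, 2↦0, 3↦3, 4↦3, 5↦0, 6↦1]  zeros at y ∈ {2, 5}
  x = 2: [0↦0, 1↦1, 2↦6, 3↦1, 4↦0, 5↦3, 6↦3]  zeros at y ∈ {0, 4}
  x = 3: [0↦1, 1↦1, 2↦5, 3↦6, 4↦4, 5↦6, 6↦5]  zeros at y ∈ ∅
  x = 4: [0↦2, 1↦1, 2↦4, 3↦4, 4↦1, 5↦2, 6↦0]  zeros at y ∈ {6}
  x = 5: [0↦3, 1↦1, 2↦3, 3↦2, 4↦5, 5↦5, 6↦2]  zeros at y ∈ ∅
  x = 6: [0↦4, 1↦1, 2↦2, 3↦0, 4↦2, 5↦1, 6↦4]  zeros at y ∈ {3}
Collecting zeros: affine points = {(1, 2), (1, 5), (2, 0), (2, 4), (4, 6), (6, 3)}.
Total count |C(F_7)_aff| = 6.


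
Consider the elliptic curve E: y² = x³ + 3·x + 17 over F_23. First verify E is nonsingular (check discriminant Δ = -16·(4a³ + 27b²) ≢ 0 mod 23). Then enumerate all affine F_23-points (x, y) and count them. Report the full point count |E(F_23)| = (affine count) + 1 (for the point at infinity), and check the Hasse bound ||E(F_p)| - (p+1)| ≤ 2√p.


Affine points = {(2, 10), (2, 13), (4, 1), (4, 22), (7, 6), (7, 17), (8, 1), (8, 22), (10, 9), (10, 14), (11, 1), (11, 22), (17, 6), (17, 17), (20, 2), (20, 21), (21, 7), (21, 16), (22, 6), (22, 17)}; affine count = 20; |E(F_23)| = 21.

Discriminant check: Δ ∝ 4a³ + 27b² = 4·3³ + 27·17² = 4·27 + 27·289 ≡ 22 (mod 23). Nonzero ⇒ E is nonsingular.
For each x ∈ F_23, compute rhs = x³ + 3·x + 17 mod 23, then count y ∈ F_23 with y² ≡ rhs.
  x = 0: rhs = 17, matching y values: none (0 points).
  x = 1: rhs = 21, matching y values: none (0 points).
  x = 2: rhs = 8, matching y values: 10, 13 (2 points).
  x = 3: rhs = 7, matching y values: none (0 points).
  x = 4: rhs = 1, matching y values: 1, 22 (2 points).
  x = 5: rhs = 19, matching y values: none (0 points).
  x = 6: rhs = 21, matching y values: none (0 points).
  x = 7: rhs = 13, matching y values: 6, 17 (2 points).
  x = 8: rhs = 1, matching y values: 1, 22 (2 points).
  x = 9: rhs = 14, matching y values: none (0 points).
  x = 10: rhs = 12, matching y values: 9, 14 (2 points).
  x = 11: rhs = 1, matching y values: 1, 22 (2 points).
  x = 12: rhs = 10, matching y values: none (0 points).
  x = 13: rhs = 22, matching y values: none (0 points).
  x = 14: rhs = 20, matching y values: none (0 points).
  x = 15: rhs = 10, matching y values: none (0 points).
  x = 16: rhs = 21, matching y values: none (0 points).
  x = 17: rhs = 13, matching y values: 6, 17 (2 points).
  x = 18: rhs = 15, matching y values: none (0 points).
  x = 19: rhs = 10, matching y values: none (0 points).
  x = 20: rhs = 4, matching y values: 2, 21 (2 points).
  x = 21: rhs = 3, matching y values: 7, 16 (2 points).
  x = 22: rhs = 13, matching y values: 6, 17 (2 points).
Total affine count: 20.
Full point count |E(F_23)| = 20 + 1 = 21.
Hasse bound: |21 − (23+1)| = |-3| = 3 ≤ 2√23 ≈ 9.5917 ✓.
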